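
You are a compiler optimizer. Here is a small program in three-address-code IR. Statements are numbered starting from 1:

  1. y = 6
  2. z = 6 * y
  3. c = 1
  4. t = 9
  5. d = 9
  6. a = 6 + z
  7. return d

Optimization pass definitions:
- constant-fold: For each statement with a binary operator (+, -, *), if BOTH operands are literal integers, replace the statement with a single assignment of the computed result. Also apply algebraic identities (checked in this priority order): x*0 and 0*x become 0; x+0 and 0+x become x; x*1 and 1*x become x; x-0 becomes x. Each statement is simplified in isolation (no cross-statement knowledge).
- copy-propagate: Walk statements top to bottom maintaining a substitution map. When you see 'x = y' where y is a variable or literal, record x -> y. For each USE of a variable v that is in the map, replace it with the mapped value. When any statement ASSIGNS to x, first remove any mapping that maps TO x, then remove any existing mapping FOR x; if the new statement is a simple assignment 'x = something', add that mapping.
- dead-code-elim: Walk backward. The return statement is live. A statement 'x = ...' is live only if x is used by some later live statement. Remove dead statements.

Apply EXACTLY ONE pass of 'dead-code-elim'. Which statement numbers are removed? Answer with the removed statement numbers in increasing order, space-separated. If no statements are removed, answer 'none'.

Backward liveness scan:
Stmt 1 'y = 6': DEAD (y not in live set [])
Stmt 2 'z = 6 * y': DEAD (z not in live set [])
Stmt 3 'c = 1': DEAD (c not in live set [])
Stmt 4 't = 9': DEAD (t not in live set [])
Stmt 5 'd = 9': KEEP (d is live); live-in = []
Stmt 6 'a = 6 + z': DEAD (a not in live set ['d'])
Stmt 7 'return d': KEEP (return); live-in = ['d']
Removed statement numbers: [1, 2, 3, 4, 6]
Surviving IR:
  d = 9
  return d

Answer: 1 2 3 4 6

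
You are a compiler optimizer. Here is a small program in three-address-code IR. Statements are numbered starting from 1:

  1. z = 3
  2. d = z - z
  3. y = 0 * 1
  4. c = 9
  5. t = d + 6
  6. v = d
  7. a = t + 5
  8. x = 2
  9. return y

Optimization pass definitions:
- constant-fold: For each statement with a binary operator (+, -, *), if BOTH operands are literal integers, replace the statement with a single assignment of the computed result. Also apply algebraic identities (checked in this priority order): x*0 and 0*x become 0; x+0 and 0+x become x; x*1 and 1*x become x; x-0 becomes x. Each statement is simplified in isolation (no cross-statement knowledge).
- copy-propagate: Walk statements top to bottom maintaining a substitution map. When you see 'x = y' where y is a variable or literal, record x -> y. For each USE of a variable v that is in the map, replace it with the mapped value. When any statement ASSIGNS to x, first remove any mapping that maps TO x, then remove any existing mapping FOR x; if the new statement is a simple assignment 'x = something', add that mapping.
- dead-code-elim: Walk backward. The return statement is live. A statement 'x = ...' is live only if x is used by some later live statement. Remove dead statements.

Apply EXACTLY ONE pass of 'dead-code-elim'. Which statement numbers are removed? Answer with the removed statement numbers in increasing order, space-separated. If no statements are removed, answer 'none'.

Backward liveness scan:
Stmt 1 'z = 3': DEAD (z not in live set [])
Stmt 2 'd = z - z': DEAD (d not in live set [])
Stmt 3 'y = 0 * 1': KEEP (y is live); live-in = []
Stmt 4 'c = 9': DEAD (c not in live set ['y'])
Stmt 5 't = d + 6': DEAD (t not in live set ['y'])
Stmt 6 'v = d': DEAD (v not in live set ['y'])
Stmt 7 'a = t + 5': DEAD (a not in live set ['y'])
Stmt 8 'x = 2': DEAD (x not in live set ['y'])
Stmt 9 'return y': KEEP (return); live-in = ['y']
Removed statement numbers: [1, 2, 4, 5, 6, 7, 8]
Surviving IR:
  y = 0 * 1
  return y

Answer: 1 2 4 5 6 7 8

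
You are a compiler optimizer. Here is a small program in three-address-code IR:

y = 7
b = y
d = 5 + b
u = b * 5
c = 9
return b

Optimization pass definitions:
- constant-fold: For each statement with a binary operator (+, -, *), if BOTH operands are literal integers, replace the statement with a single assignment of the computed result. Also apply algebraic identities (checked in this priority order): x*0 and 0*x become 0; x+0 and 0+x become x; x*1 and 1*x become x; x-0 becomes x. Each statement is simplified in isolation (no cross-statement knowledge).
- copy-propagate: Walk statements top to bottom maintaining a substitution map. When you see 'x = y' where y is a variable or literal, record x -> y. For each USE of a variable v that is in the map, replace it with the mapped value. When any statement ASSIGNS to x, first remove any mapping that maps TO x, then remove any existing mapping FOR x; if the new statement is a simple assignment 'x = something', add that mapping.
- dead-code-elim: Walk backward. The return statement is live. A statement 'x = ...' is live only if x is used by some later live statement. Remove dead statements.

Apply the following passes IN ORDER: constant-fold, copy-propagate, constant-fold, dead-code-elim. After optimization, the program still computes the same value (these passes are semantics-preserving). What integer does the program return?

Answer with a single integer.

Answer: 7

Derivation:
Initial IR:
  y = 7
  b = y
  d = 5 + b
  u = b * 5
  c = 9
  return b
After constant-fold (6 stmts):
  y = 7
  b = y
  d = 5 + b
  u = b * 5
  c = 9
  return b
After copy-propagate (6 stmts):
  y = 7
  b = 7
  d = 5 + 7
  u = 7 * 5
  c = 9
  return 7
After constant-fold (6 stmts):
  y = 7
  b = 7
  d = 12
  u = 35
  c = 9
  return 7
After dead-code-elim (1 stmts):
  return 7
Evaluate:
  y = 7  =>  y = 7
  b = y  =>  b = 7
  d = 5 + b  =>  d = 12
  u = b * 5  =>  u = 35
  c = 9  =>  c = 9
  return b = 7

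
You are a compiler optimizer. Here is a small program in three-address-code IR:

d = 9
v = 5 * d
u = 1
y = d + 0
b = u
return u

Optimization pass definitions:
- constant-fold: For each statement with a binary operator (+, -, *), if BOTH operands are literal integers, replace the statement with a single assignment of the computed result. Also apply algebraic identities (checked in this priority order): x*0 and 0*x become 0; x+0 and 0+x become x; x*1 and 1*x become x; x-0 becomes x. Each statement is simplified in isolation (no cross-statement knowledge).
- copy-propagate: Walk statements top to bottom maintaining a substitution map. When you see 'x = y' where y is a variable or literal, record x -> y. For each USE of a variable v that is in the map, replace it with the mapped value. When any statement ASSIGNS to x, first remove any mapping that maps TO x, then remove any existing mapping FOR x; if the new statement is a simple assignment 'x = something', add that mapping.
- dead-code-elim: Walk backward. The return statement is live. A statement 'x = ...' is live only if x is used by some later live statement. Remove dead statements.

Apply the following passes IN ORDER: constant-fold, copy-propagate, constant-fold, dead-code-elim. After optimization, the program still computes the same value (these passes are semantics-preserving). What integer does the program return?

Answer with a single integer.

Answer: 1

Derivation:
Initial IR:
  d = 9
  v = 5 * d
  u = 1
  y = d + 0
  b = u
  return u
After constant-fold (6 stmts):
  d = 9
  v = 5 * d
  u = 1
  y = d
  b = u
  return u
After copy-propagate (6 stmts):
  d = 9
  v = 5 * 9
  u = 1
  y = 9
  b = 1
  return 1
After constant-fold (6 stmts):
  d = 9
  v = 45
  u = 1
  y = 9
  b = 1
  return 1
After dead-code-elim (1 stmts):
  return 1
Evaluate:
  d = 9  =>  d = 9
  v = 5 * d  =>  v = 45
  u = 1  =>  u = 1
  y = d + 0  =>  y = 9
  b = u  =>  b = 1
  return u = 1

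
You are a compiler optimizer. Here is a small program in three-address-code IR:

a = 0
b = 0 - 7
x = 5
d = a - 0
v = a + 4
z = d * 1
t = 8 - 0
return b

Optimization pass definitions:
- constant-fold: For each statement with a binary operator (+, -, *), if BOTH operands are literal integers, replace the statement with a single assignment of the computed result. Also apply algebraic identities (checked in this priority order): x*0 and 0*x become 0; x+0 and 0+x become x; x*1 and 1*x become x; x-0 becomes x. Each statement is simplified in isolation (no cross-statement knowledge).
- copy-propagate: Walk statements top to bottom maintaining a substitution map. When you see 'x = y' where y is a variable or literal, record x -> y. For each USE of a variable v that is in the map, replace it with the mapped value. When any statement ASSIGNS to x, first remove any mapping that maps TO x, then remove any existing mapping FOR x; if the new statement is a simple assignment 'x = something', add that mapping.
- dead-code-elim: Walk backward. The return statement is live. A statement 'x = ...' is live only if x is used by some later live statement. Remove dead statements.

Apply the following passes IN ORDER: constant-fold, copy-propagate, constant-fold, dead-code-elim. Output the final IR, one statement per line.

Answer: return -7

Derivation:
Initial IR:
  a = 0
  b = 0 - 7
  x = 5
  d = a - 0
  v = a + 4
  z = d * 1
  t = 8 - 0
  return b
After constant-fold (8 stmts):
  a = 0
  b = -7
  x = 5
  d = a
  v = a + 4
  z = d
  t = 8
  return b
After copy-propagate (8 stmts):
  a = 0
  b = -7
  x = 5
  d = 0
  v = 0 + 4
  z = 0
  t = 8
  return -7
After constant-fold (8 stmts):
  a = 0
  b = -7
  x = 5
  d = 0
  v = 4
  z = 0
  t = 8
  return -7
After dead-code-elim (1 stmts):
  return -7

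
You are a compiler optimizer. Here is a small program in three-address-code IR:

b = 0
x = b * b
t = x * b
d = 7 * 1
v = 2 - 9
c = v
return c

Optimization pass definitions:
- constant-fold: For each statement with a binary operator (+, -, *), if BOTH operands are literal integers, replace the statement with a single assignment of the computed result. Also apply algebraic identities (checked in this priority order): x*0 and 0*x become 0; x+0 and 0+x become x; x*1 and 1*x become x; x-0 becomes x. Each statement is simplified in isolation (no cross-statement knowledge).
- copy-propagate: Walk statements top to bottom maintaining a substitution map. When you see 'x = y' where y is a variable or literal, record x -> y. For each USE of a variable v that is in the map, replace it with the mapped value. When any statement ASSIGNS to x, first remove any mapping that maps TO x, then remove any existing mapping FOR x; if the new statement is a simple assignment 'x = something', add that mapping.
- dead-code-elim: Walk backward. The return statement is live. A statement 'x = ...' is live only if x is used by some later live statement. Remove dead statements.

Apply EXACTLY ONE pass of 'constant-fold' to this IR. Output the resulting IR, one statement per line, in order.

Answer: b = 0
x = b * b
t = x * b
d = 7
v = -7
c = v
return c

Derivation:
Applying constant-fold statement-by-statement:
  [1] b = 0  (unchanged)
  [2] x = b * b  (unchanged)
  [3] t = x * b  (unchanged)
  [4] d = 7 * 1  -> d = 7
  [5] v = 2 - 9  -> v = -7
  [6] c = v  (unchanged)
  [7] return c  (unchanged)
Result (7 stmts):
  b = 0
  x = b * b
  t = x * b
  d = 7
  v = -7
  c = v
  return c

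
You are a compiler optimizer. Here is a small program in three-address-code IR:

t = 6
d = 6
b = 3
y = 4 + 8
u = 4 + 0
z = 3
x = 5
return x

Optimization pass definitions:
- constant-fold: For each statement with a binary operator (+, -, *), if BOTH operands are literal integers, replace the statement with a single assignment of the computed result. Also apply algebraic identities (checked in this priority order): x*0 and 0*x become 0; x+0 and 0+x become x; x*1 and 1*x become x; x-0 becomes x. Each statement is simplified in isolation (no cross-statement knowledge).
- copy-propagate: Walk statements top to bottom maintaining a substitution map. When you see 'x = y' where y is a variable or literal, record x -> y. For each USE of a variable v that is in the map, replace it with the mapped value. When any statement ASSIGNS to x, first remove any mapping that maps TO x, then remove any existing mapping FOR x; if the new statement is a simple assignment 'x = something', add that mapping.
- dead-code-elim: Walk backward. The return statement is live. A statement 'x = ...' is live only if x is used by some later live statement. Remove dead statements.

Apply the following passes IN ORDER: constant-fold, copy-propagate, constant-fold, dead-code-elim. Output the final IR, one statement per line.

Initial IR:
  t = 6
  d = 6
  b = 3
  y = 4 + 8
  u = 4 + 0
  z = 3
  x = 5
  return x
After constant-fold (8 stmts):
  t = 6
  d = 6
  b = 3
  y = 12
  u = 4
  z = 3
  x = 5
  return x
After copy-propagate (8 stmts):
  t = 6
  d = 6
  b = 3
  y = 12
  u = 4
  z = 3
  x = 5
  return 5
After constant-fold (8 stmts):
  t = 6
  d = 6
  b = 3
  y = 12
  u = 4
  z = 3
  x = 5
  return 5
After dead-code-elim (1 stmts):
  return 5

Answer: return 5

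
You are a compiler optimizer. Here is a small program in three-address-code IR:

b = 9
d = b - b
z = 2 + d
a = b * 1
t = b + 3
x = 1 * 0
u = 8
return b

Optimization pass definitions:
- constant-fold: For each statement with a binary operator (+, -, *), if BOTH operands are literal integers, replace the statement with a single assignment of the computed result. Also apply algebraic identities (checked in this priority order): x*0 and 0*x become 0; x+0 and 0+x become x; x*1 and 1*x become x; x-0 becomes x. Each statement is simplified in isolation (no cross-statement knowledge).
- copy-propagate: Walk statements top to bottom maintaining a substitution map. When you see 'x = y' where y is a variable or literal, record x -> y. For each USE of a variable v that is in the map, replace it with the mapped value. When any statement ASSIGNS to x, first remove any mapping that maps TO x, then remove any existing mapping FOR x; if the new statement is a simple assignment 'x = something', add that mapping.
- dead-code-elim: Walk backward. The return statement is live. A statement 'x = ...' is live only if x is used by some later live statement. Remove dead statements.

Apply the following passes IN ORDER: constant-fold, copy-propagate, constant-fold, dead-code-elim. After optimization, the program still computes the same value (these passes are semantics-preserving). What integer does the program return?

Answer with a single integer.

Initial IR:
  b = 9
  d = b - b
  z = 2 + d
  a = b * 1
  t = b + 3
  x = 1 * 0
  u = 8
  return b
After constant-fold (8 stmts):
  b = 9
  d = b - b
  z = 2 + d
  a = b
  t = b + 3
  x = 0
  u = 8
  return b
After copy-propagate (8 stmts):
  b = 9
  d = 9 - 9
  z = 2 + d
  a = 9
  t = 9 + 3
  x = 0
  u = 8
  return 9
After constant-fold (8 stmts):
  b = 9
  d = 0
  z = 2 + d
  a = 9
  t = 12
  x = 0
  u = 8
  return 9
After dead-code-elim (1 stmts):
  return 9
Evaluate:
  b = 9  =>  b = 9
  d = b - b  =>  d = 0
  z = 2 + d  =>  z = 2
  a = b * 1  =>  a = 9
  t = b + 3  =>  t = 12
  x = 1 * 0  =>  x = 0
  u = 8  =>  u = 8
  return b = 9

Answer: 9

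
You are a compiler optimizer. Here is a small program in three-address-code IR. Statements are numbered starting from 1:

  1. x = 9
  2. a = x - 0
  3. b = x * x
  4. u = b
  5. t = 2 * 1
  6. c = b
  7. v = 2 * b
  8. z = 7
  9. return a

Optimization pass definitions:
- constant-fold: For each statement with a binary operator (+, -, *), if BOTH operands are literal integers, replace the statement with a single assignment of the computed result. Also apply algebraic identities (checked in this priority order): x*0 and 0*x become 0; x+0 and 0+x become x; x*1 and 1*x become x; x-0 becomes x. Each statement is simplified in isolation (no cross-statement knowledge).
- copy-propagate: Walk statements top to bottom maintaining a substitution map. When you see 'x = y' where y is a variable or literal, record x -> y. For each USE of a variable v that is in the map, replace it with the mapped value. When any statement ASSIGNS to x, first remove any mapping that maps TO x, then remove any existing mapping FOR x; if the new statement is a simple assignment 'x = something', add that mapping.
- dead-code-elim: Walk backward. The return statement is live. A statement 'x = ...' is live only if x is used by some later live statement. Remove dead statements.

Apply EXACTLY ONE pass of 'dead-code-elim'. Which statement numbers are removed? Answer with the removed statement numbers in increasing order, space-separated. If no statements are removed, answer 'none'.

Answer: 3 4 5 6 7 8

Derivation:
Backward liveness scan:
Stmt 1 'x = 9': KEEP (x is live); live-in = []
Stmt 2 'a = x - 0': KEEP (a is live); live-in = ['x']
Stmt 3 'b = x * x': DEAD (b not in live set ['a'])
Stmt 4 'u = b': DEAD (u not in live set ['a'])
Stmt 5 't = 2 * 1': DEAD (t not in live set ['a'])
Stmt 6 'c = b': DEAD (c not in live set ['a'])
Stmt 7 'v = 2 * b': DEAD (v not in live set ['a'])
Stmt 8 'z = 7': DEAD (z not in live set ['a'])
Stmt 9 'return a': KEEP (return); live-in = ['a']
Removed statement numbers: [3, 4, 5, 6, 7, 8]
Surviving IR:
  x = 9
  a = x - 0
  return a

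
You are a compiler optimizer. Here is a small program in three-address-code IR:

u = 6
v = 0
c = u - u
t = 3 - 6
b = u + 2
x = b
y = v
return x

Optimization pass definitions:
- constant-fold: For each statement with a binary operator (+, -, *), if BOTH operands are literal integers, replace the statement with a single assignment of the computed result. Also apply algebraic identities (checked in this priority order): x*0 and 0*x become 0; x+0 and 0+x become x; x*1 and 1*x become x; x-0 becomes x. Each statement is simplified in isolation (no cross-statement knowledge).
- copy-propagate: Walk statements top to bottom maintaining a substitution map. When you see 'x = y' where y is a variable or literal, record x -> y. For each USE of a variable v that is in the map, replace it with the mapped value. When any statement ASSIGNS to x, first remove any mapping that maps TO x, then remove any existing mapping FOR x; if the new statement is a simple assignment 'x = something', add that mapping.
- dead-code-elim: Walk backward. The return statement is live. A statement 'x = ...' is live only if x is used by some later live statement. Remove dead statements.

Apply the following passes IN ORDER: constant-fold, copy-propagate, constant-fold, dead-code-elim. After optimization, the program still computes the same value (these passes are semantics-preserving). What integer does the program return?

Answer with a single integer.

Answer: 8

Derivation:
Initial IR:
  u = 6
  v = 0
  c = u - u
  t = 3 - 6
  b = u + 2
  x = b
  y = v
  return x
After constant-fold (8 stmts):
  u = 6
  v = 0
  c = u - u
  t = -3
  b = u + 2
  x = b
  y = v
  return x
After copy-propagate (8 stmts):
  u = 6
  v = 0
  c = 6 - 6
  t = -3
  b = 6 + 2
  x = b
  y = 0
  return b
After constant-fold (8 stmts):
  u = 6
  v = 0
  c = 0
  t = -3
  b = 8
  x = b
  y = 0
  return b
After dead-code-elim (2 stmts):
  b = 8
  return b
Evaluate:
  u = 6  =>  u = 6
  v = 0  =>  v = 0
  c = u - u  =>  c = 0
  t = 3 - 6  =>  t = -3
  b = u + 2  =>  b = 8
  x = b  =>  x = 8
  y = v  =>  y = 0
  return x = 8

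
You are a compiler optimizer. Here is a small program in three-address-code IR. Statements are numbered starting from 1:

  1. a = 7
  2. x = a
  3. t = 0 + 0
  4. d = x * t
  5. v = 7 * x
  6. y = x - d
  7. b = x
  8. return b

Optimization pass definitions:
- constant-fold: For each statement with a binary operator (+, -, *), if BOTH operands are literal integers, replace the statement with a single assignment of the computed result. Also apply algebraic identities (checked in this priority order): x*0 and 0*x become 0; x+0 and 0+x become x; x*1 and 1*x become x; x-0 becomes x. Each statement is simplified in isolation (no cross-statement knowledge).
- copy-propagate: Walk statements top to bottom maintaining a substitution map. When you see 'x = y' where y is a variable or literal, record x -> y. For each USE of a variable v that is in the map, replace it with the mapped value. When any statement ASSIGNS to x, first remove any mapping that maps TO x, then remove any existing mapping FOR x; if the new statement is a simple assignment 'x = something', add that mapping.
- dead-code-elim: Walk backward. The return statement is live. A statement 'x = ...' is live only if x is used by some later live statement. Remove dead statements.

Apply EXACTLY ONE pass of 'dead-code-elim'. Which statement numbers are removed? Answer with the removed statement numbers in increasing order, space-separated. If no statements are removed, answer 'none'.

Backward liveness scan:
Stmt 1 'a = 7': KEEP (a is live); live-in = []
Stmt 2 'x = a': KEEP (x is live); live-in = ['a']
Stmt 3 't = 0 + 0': DEAD (t not in live set ['x'])
Stmt 4 'd = x * t': DEAD (d not in live set ['x'])
Stmt 5 'v = 7 * x': DEAD (v not in live set ['x'])
Stmt 6 'y = x - d': DEAD (y not in live set ['x'])
Stmt 7 'b = x': KEEP (b is live); live-in = ['x']
Stmt 8 'return b': KEEP (return); live-in = ['b']
Removed statement numbers: [3, 4, 5, 6]
Surviving IR:
  a = 7
  x = a
  b = x
  return b

Answer: 3 4 5 6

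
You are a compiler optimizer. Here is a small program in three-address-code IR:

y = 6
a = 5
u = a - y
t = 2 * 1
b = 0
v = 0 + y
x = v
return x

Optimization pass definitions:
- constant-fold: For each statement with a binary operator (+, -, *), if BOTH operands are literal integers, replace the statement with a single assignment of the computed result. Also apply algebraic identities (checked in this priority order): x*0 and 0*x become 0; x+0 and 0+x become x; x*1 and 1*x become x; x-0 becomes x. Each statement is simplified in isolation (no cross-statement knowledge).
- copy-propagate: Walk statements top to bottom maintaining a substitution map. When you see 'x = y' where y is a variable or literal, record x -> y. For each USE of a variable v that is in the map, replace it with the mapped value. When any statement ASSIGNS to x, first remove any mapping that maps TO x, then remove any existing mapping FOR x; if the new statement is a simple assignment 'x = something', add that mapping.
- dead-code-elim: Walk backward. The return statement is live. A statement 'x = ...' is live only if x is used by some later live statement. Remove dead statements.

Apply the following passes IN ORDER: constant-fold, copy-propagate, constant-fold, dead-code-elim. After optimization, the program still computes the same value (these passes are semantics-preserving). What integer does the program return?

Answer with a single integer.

Initial IR:
  y = 6
  a = 5
  u = a - y
  t = 2 * 1
  b = 0
  v = 0 + y
  x = v
  return x
After constant-fold (8 stmts):
  y = 6
  a = 5
  u = a - y
  t = 2
  b = 0
  v = y
  x = v
  return x
After copy-propagate (8 stmts):
  y = 6
  a = 5
  u = 5 - 6
  t = 2
  b = 0
  v = 6
  x = 6
  return 6
After constant-fold (8 stmts):
  y = 6
  a = 5
  u = -1
  t = 2
  b = 0
  v = 6
  x = 6
  return 6
After dead-code-elim (1 stmts):
  return 6
Evaluate:
  y = 6  =>  y = 6
  a = 5  =>  a = 5
  u = a - y  =>  u = -1
  t = 2 * 1  =>  t = 2
  b = 0  =>  b = 0
  v = 0 + y  =>  v = 6
  x = v  =>  x = 6
  return x = 6

Answer: 6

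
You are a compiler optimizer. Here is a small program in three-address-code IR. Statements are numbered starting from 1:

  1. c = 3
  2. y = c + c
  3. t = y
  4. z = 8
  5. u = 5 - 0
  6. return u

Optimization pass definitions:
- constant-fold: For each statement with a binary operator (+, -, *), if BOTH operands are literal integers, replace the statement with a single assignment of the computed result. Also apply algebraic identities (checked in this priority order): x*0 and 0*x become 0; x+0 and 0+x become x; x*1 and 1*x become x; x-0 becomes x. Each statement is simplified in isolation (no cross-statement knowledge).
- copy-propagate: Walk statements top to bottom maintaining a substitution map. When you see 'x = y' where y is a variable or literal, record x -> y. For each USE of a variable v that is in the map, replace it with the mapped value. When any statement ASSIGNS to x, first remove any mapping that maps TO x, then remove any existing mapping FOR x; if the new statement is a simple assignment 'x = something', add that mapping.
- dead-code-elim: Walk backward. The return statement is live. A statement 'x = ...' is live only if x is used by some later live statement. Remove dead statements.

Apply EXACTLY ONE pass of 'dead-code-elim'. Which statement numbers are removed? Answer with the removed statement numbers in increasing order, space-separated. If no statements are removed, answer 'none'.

Answer: 1 2 3 4

Derivation:
Backward liveness scan:
Stmt 1 'c = 3': DEAD (c not in live set [])
Stmt 2 'y = c + c': DEAD (y not in live set [])
Stmt 3 't = y': DEAD (t not in live set [])
Stmt 4 'z = 8': DEAD (z not in live set [])
Stmt 5 'u = 5 - 0': KEEP (u is live); live-in = []
Stmt 6 'return u': KEEP (return); live-in = ['u']
Removed statement numbers: [1, 2, 3, 4]
Surviving IR:
  u = 5 - 0
  return u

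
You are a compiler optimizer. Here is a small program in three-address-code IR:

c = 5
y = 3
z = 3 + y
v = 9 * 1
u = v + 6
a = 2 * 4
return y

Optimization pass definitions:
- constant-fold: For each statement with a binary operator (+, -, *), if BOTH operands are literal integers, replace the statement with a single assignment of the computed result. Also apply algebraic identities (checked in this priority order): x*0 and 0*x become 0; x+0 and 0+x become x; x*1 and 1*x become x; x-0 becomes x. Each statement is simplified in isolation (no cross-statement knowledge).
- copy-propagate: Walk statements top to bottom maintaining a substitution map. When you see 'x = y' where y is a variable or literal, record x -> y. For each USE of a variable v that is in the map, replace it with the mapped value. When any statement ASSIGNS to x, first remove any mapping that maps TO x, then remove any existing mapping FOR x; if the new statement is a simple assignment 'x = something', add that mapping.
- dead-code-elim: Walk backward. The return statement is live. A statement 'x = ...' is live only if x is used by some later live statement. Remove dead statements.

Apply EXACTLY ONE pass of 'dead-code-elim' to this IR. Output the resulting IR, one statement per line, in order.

Applying dead-code-elim statement-by-statement:
  [7] return y  -> KEEP (return); live=['y']
  [6] a = 2 * 4  -> DEAD (a not live)
  [5] u = v + 6  -> DEAD (u not live)
  [4] v = 9 * 1  -> DEAD (v not live)
  [3] z = 3 + y  -> DEAD (z not live)
  [2] y = 3  -> KEEP; live=[]
  [1] c = 5  -> DEAD (c not live)
Result (2 stmts):
  y = 3
  return y

Answer: y = 3
return y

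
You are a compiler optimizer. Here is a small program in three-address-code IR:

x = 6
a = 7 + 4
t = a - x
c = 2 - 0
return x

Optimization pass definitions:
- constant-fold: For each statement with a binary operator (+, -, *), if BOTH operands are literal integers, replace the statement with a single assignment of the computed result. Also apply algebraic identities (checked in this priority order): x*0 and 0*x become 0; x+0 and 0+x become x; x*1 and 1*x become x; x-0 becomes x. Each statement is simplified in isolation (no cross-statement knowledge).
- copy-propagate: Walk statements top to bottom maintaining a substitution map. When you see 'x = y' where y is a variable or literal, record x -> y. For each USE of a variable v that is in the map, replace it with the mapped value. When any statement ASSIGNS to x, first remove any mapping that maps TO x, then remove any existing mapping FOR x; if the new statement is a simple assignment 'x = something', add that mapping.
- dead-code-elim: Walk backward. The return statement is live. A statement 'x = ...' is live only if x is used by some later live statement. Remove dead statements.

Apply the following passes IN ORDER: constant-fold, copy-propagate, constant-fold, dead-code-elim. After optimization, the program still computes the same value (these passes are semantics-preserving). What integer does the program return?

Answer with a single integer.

Initial IR:
  x = 6
  a = 7 + 4
  t = a - x
  c = 2 - 0
  return x
After constant-fold (5 stmts):
  x = 6
  a = 11
  t = a - x
  c = 2
  return x
After copy-propagate (5 stmts):
  x = 6
  a = 11
  t = 11 - 6
  c = 2
  return 6
After constant-fold (5 stmts):
  x = 6
  a = 11
  t = 5
  c = 2
  return 6
After dead-code-elim (1 stmts):
  return 6
Evaluate:
  x = 6  =>  x = 6
  a = 7 + 4  =>  a = 11
  t = a - x  =>  t = 5
  c = 2 - 0  =>  c = 2
  return x = 6

Answer: 6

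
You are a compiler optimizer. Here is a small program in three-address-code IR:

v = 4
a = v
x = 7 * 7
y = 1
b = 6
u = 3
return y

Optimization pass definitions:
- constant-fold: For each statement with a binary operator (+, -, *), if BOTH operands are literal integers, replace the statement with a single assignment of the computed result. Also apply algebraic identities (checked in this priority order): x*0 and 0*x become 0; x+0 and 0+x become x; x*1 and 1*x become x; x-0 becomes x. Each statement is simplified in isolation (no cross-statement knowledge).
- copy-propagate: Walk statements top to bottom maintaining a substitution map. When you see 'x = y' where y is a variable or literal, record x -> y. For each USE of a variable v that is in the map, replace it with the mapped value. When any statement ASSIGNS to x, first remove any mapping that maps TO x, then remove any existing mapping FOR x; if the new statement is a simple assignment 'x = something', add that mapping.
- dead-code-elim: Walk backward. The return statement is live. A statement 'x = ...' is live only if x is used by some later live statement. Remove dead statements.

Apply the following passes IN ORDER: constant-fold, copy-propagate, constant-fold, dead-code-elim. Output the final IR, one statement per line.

Answer: return 1

Derivation:
Initial IR:
  v = 4
  a = v
  x = 7 * 7
  y = 1
  b = 6
  u = 3
  return y
After constant-fold (7 stmts):
  v = 4
  a = v
  x = 49
  y = 1
  b = 6
  u = 3
  return y
After copy-propagate (7 stmts):
  v = 4
  a = 4
  x = 49
  y = 1
  b = 6
  u = 3
  return 1
After constant-fold (7 stmts):
  v = 4
  a = 4
  x = 49
  y = 1
  b = 6
  u = 3
  return 1
After dead-code-elim (1 stmts):
  return 1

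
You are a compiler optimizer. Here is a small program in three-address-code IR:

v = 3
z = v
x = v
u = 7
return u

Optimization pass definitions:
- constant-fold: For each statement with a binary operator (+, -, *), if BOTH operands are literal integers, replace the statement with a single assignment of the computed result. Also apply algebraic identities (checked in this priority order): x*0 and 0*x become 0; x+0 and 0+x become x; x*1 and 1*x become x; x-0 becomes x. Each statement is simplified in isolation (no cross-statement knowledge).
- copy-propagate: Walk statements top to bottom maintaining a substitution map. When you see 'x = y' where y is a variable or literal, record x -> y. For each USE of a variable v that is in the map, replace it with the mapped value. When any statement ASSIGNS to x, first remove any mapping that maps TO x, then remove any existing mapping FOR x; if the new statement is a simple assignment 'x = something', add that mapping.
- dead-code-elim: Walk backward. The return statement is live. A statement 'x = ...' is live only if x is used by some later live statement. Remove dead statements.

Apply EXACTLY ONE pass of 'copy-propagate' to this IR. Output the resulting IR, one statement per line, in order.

Applying copy-propagate statement-by-statement:
  [1] v = 3  (unchanged)
  [2] z = v  -> z = 3
  [3] x = v  -> x = 3
  [4] u = 7  (unchanged)
  [5] return u  -> return 7
Result (5 stmts):
  v = 3
  z = 3
  x = 3
  u = 7
  return 7

Answer: v = 3
z = 3
x = 3
u = 7
return 7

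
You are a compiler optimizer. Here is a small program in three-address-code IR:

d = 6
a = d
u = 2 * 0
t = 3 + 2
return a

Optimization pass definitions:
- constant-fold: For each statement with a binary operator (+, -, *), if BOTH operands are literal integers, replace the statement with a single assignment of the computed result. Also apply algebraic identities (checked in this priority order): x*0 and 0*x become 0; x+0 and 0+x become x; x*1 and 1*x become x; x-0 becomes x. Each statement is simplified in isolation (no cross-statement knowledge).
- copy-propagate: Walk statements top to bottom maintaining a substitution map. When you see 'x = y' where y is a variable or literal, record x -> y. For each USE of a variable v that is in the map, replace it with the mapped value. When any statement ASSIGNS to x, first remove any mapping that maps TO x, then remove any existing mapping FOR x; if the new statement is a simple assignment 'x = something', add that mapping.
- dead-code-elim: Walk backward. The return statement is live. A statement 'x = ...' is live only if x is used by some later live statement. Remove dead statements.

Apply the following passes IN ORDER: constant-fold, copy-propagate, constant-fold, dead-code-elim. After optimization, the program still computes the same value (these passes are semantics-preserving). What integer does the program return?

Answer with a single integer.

Answer: 6

Derivation:
Initial IR:
  d = 6
  a = d
  u = 2 * 0
  t = 3 + 2
  return a
After constant-fold (5 stmts):
  d = 6
  a = d
  u = 0
  t = 5
  return a
After copy-propagate (5 stmts):
  d = 6
  a = 6
  u = 0
  t = 5
  return 6
After constant-fold (5 stmts):
  d = 6
  a = 6
  u = 0
  t = 5
  return 6
After dead-code-elim (1 stmts):
  return 6
Evaluate:
  d = 6  =>  d = 6
  a = d  =>  a = 6
  u = 2 * 0  =>  u = 0
  t = 3 + 2  =>  t = 5
  return a = 6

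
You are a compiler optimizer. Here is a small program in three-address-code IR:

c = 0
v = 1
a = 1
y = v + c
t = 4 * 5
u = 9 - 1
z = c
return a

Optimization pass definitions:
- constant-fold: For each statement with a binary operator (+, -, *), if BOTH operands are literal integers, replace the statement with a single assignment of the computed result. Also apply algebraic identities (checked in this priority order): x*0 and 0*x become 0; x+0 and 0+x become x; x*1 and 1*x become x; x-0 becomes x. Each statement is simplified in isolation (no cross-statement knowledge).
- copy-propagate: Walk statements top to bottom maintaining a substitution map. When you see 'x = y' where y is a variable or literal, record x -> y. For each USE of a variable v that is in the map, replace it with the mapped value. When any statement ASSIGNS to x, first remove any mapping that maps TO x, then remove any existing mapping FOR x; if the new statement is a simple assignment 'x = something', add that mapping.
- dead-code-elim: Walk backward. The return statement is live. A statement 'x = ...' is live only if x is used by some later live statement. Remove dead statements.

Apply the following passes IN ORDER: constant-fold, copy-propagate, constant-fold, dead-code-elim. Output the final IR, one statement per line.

Answer: return 1

Derivation:
Initial IR:
  c = 0
  v = 1
  a = 1
  y = v + c
  t = 4 * 5
  u = 9 - 1
  z = c
  return a
After constant-fold (8 stmts):
  c = 0
  v = 1
  a = 1
  y = v + c
  t = 20
  u = 8
  z = c
  return a
After copy-propagate (8 stmts):
  c = 0
  v = 1
  a = 1
  y = 1 + 0
  t = 20
  u = 8
  z = 0
  return 1
After constant-fold (8 stmts):
  c = 0
  v = 1
  a = 1
  y = 1
  t = 20
  u = 8
  z = 0
  return 1
After dead-code-elim (1 stmts):
  return 1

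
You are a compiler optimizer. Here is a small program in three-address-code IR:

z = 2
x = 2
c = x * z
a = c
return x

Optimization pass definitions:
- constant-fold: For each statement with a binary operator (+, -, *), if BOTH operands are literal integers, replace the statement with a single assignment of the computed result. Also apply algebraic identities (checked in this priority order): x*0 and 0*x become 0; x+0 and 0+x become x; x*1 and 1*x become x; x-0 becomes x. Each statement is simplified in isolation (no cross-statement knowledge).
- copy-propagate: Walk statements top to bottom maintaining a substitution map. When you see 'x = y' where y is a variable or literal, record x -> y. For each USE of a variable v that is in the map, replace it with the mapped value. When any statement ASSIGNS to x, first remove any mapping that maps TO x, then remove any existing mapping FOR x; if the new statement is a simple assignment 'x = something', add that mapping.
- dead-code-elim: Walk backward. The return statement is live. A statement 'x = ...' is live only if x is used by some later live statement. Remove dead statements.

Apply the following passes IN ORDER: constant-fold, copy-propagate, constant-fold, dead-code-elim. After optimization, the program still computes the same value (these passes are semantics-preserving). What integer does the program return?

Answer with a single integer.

Initial IR:
  z = 2
  x = 2
  c = x * z
  a = c
  return x
After constant-fold (5 stmts):
  z = 2
  x = 2
  c = x * z
  a = c
  return x
After copy-propagate (5 stmts):
  z = 2
  x = 2
  c = 2 * 2
  a = c
  return 2
After constant-fold (5 stmts):
  z = 2
  x = 2
  c = 4
  a = c
  return 2
After dead-code-elim (1 stmts):
  return 2
Evaluate:
  z = 2  =>  z = 2
  x = 2  =>  x = 2
  c = x * z  =>  c = 4
  a = c  =>  a = 4
  return x = 2

Answer: 2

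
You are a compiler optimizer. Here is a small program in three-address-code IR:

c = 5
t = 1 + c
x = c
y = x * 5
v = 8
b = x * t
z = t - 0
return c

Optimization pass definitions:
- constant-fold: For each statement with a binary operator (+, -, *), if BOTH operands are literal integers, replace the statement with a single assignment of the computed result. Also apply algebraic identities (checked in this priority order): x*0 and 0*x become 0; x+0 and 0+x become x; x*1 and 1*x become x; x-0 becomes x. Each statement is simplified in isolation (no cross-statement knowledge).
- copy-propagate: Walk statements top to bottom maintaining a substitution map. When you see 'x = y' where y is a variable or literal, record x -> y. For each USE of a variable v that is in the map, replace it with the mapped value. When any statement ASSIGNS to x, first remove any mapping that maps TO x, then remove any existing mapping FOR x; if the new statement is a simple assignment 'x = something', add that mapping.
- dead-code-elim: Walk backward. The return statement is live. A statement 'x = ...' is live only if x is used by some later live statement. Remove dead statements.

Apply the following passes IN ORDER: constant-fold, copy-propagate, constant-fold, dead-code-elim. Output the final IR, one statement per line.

Initial IR:
  c = 5
  t = 1 + c
  x = c
  y = x * 5
  v = 8
  b = x * t
  z = t - 0
  return c
After constant-fold (8 stmts):
  c = 5
  t = 1 + c
  x = c
  y = x * 5
  v = 8
  b = x * t
  z = t
  return c
After copy-propagate (8 stmts):
  c = 5
  t = 1 + 5
  x = 5
  y = 5 * 5
  v = 8
  b = 5 * t
  z = t
  return 5
After constant-fold (8 stmts):
  c = 5
  t = 6
  x = 5
  y = 25
  v = 8
  b = 5 * t
  z = t
  return 5
After dead-code-elim (1 stmts):
  return 5

Answer: return 5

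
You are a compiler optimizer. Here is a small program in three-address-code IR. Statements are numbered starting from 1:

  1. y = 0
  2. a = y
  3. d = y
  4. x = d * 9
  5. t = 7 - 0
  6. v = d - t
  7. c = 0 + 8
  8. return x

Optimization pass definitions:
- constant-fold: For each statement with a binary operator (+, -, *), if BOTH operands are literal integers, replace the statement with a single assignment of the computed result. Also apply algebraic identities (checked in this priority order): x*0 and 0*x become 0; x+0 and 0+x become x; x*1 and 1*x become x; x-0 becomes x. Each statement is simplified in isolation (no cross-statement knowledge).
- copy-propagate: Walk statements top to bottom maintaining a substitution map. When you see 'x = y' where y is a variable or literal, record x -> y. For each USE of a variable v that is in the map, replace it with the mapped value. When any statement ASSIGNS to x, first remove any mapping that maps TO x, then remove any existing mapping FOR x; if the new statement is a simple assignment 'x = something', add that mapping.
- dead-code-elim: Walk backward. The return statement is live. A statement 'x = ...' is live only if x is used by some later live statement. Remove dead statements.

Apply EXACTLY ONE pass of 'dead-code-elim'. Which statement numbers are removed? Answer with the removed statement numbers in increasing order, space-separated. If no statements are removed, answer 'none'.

Answer: 2 5 6 7

Derivation:
Backward liveness scan:
Stmt 1 'y = 0': KEEP (y is live); live-in = []
Stmt 2 'a = y': DEAD (a not in live set ['y'])
Stmt 3 'd = y': KEEP (d is live); live-in = ['y']
Stmt 4 'x = d * 9': KEEP (x is live); live-in = ['d']
Stmt 5 't = 7 - 0': DEAD (t not in live set ['x'])
Stmt 6 'v = d - t': DEAD (v not in live set ['x'])
Stmt 7 'c = 0 + 8': DEAD (c not in live set ['x'])
Stmt 8 'return x': KEEP (return); live-in = ['x']
Removed statement numbers: [2, 5, 6, 7]
Surviving IR:
  y = 0
  d = y
  x = d * 9
  return x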